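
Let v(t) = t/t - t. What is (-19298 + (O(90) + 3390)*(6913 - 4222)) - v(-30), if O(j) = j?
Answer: 9345351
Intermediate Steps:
v(t) = 1 - t
(-19298 + (O(90) + 3390)*(6913 - 4222)) - v(-30) = (-19298 + (90 + 3390)*(6913 - 4222)) - (1 - 1*(-30)) = (-19298 + 3480*2691) - (1 + 30) = (-19298 + 9364680) - 1*31 = 9345382 - 31 = 9345351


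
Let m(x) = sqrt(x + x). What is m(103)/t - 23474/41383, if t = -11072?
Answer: -23474/41383 - sqrt(206)/11072 ≈ -0.56853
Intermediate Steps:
m(x) = sqrt(2)*sqrt(x) (m(x) = sqrt(2*x) = sqrt(2)*sqrt(x))
m(103)/t - 23474/41383 = (sqrt(2)*sqrt(103))/(-11072) - 23474/41383 = sqrt(206)*(-1/11072) - 23474*1/41383 = -sqrt(206)/11072 - 23474/41383 = -23474/41383 - sqrt(206)/11072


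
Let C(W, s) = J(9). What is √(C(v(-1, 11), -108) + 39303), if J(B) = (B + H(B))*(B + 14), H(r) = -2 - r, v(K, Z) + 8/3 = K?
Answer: √39257 ≈ 198.13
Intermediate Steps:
v(K, Z) = -8/3 + K
J(B) = -28 - 2*B (J(B) = (B + (-2 - B))*(B + 14) = -2*(14 + B) = -28 - 2*B)
C(W, s) = -46 (C(W, s) = -28 - 2*9 = -28 - 18 = -46)
√(C(v(-1, 11), -108) + 39303) = √(-46 + 39303) = √39257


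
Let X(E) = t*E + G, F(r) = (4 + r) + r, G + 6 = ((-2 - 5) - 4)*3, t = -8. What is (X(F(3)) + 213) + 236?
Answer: 330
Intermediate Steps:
G = -39 (G = -6 + ((-2 - 5) - 4)*3 = -6 + (-7 - 4)*3 = -6 - 11*3 = -6 - 33 = -39)
F(r) = 4 + 2*r
X(E) = -39 - 8*E (X(E) = -8*E - 39 = -39 - 8*E)
(X(F(3)) + 213) + 236 = ((-39 - 8*(4 + 2*3)) + 213) + 236 = ((-39 - 8*(4 + 6)) + 213) + 236 = ((-39 - 8*10) + 213) + 236 = ((-39 - 80) + 213) + 236 = (-119 + 213) + 236 = 94 + 236 = 330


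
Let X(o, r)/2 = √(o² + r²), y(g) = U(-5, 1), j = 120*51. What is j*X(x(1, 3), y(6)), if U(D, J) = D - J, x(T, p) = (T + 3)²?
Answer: 24480*√73 ≈ 2.0916e+5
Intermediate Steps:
x(T, p) = (3 + T)²
j = 6120
y(g) = -6 (y(g) = -5 - 1*1 = -5 - 1 = -6)
X(o, r) = 2*√(o² + r²)
j*X(x(1, 3), y(6)) = 6120*(2*√(((3 + 1)²)² + (-6)²)) = 6120*(2*√((4²)² + 36)) = 6120*(2*√(16² + 36)) = 6120*(2*√(256 + 36)) = 6120*(2*√292) = 6120*(2*(2*√73)) = 6120*(4*√73) = 24480*√73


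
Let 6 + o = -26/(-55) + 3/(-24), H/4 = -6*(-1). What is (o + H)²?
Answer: 65173329/193600 ≈ 336.64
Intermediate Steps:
H = 24 (H = 4*(-6*(-1)) = 4*6 = 24)
o = -2487/440 (o = -6 + (-26/(-55) + 3/(-24)) = -6 + (-26*(-1/55) + 3*(-1/24)) = -6 + (26/55 - ⅛) = -6 + 153/440 = -2487/440 ≈ -5.6523)
(o + H)² = (-2487/440 + 24)² = (8073/440)² = 65173329/193600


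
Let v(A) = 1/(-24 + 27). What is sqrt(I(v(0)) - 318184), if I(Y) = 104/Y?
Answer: 4*I*sqrt(19867) ≈ 563.8*I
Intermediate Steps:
v(A) = 1/3
sqrt(I(v(0)) - 318184) = sqrt(104/(1/3) - 318184) = sqrt(104*3 - 318184) = sqrt(312 - 318184) = sqrt(-317872) = 4*I*sqrt(19867)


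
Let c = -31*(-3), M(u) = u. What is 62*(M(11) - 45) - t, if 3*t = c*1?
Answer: -2139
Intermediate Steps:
c = 93
t = 31 (t = (93*1)/3 = (1/3)*93 = 31)
62*(M(11) - 45) - t = 62*(11 - 45) - 1*31 = 62*(-34) - 31 = -2108 - 31 = -2139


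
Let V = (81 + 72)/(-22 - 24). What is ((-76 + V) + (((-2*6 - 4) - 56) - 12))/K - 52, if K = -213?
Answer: -501983/9798 ≈ -51.233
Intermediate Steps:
V = -153/46 (V = 153/(-46) = 153*(-1/46) = -153/46 ≈ -3.3261)
((-76 + V) + (((-2*6 - 4) - 56) - 12))/K - 52 = ((-76 - 153/46) + (((-2*6 - 4) - 56) - 12))/(-213) - 52 = (-3649/46 + (((-12 - 4) - 56) - 12))*(-1/213) - 52 = (-3649/46 + ((-16 - 56) - 12))*(-1/213) - 52 = (-3649/46 + (-72 - 12))*(-1/213) - 52 = (-3649/46 - 84)*(-1/213) - 52 = -7513/46*(-1/213) - 52 = 7513/9798 - 52 = -501983/9798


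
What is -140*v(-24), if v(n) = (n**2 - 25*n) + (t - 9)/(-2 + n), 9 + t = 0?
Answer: -2141580/13 ≈ -1.6474e+5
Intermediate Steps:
t = -9 (t = -9 + 0 = -9)
v(n) = n**2 - 25*n - 18/(-2 + n) (v(n) = (n**2 - 25*n) + (-9 - 9)/(-2 + n) = (n**2 - 25*n) - 18/(-2 + n) = n**2 - 25*n - 18/(-2 + n))
-140*v(-24) = -140*(-18 + (-24)**3 - 27*(-24)**2 + 50*(-24))/(-2 - 24) = -140*(-18 - 13824 - 27*576 - 1200)/(-26) = -(-70)*(-18 - 13824 - 15552 - 1200)/13 = -(-70)*(-30594)/13 = -140*15297/13 = -2141580/13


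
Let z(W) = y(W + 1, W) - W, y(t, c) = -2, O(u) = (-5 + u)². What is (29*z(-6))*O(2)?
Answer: 1044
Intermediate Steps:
z(W) = -2 - W
(29*z(-6))*O(2) = (29*(-2 - 1*(-6)))*(-5 + 2)² = (29*(-2 + 6))*(-3)² = (29*4)*9 = 116*9 = 1044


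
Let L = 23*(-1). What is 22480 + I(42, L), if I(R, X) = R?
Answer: 22522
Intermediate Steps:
L = -23
22480 + I(42, L) = 22480 + 42 = 22522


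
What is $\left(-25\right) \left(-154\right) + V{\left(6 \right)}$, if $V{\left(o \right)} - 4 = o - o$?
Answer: $3854$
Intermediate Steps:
$V{\left(o \right)} = 4$ ($V{\left(o \right)} = 4 + \left(o - o\right) = 4 + 0 = 4$)
$\left(-25\right) \left(-154\right) + V{\left(6 \right)} = \left(-25\right) \left(-154\right) + 4 = 3850 + 4 = 3854$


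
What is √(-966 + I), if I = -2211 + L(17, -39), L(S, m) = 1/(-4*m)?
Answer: I*√19328829/78 ≈ 56.365*I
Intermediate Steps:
L(S, m) = -1/(4*m)
I = -344915/156 (I = -2211 - ¼/(-39) = -2211 - ¼*(-1/39) = -2211 + 1/156 = -344915/156 ≈ -2211.0)
√(-966 + I) = √(-966 - 344915/156) = √(-495611/156) = I*√19328829/78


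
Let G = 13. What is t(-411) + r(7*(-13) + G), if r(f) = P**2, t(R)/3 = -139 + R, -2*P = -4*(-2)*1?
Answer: -1634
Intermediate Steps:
P = -4 (P = -(-4*(-2))/2 = -4 ≈ -4.0000)
t(R) = -417 + 3*R (t(R) = 3*(-139 + R) = -417 + 3*R)
r(f) = 16 (r(f) = (-4)**2 = 16)
t(-411) + r(7*(-13) + G) = (-417 + 3*(-411)) + 16 = (-417 - 1233) + 16 = -1650 + 16 = -1634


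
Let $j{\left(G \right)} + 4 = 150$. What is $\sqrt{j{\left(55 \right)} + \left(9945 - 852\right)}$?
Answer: $\sqrt{9239} \approx 96.12$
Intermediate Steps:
$j{\left(G \right)} = 146$ ($j{\left(G \right)} = -4 + 150 = 146$)
$\sqrt{j{\left(55 \right)} + \left(9945 - 852\right)} = \sqrt{146 + \left(9945 - 852\right)} = \sqrt{146 + 9093} = \sqrt{9239}$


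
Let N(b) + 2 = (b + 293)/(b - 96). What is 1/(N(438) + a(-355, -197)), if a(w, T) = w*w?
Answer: 342/43100597 ≈ 7.9349e-6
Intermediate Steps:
a(w, T) = w**2
N(b) = -2 + (293 + b)/(-96 + b) (N(b) = -2 + (b + 293)/(b - 96) = -2 + (293 + b)/(-96 + b))
1/(N(438) + a(-355, -197)) = 1/((485 - 1*438)/(-96 + 438) + (-355)**2) = 1/((485 - 438)/342 + 126025) = 1/((1/342)*47 + 126025) = 1/(47/342 + 126025) = 1/(43100597/342) = 342/43100597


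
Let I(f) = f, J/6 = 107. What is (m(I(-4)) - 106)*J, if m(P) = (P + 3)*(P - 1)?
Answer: -64842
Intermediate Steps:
J = 642 (J = 6*107 = 642)
m(P) = (-1 + P)*(3 + P) (m(P) = (3 + P)*(-1 + P) = (-1 + P)*(3 + P))
(m(I(-4)) - 106)*J = ((-3 + (-4)² + 2*(-4)) - 106)*642 = ((-3 + 16 - 8) - 106)*642 = (5 - 106)*642 = -101*642 = -64842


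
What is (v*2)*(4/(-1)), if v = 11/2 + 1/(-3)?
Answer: -124/3 ≈ -41.333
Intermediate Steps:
v = 31/6 (v = 11*(½) + 1*(-⅓) = 11/2 - ⅓ = 31/6 ≈ 5.1667)
(v*2)*(4/(-1)) = ((31/6)*2)*(4/(-1)) = 31*(4*(-1))/3 = (31/3)*(-4) = -124/3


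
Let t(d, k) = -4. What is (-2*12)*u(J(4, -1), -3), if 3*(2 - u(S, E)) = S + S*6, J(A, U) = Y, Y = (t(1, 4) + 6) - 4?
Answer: -160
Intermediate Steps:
Y = -2 (Y = (-4 + 6) - 4 = 2 - 4 = -2)
J(A, U) = -2
u(S, E) = 2 - 7*S/3 (u(S, E) = 2 - (S + S*6)/3 = 2 - (S + 6*S)/3 = 2 - 7*S/3)
(-2*12)*u(J(4, -1), -3) = (-2*12)*(2 - 7/3*(-2)) = -24*(2 + 14/3) = -24*20/3 = -160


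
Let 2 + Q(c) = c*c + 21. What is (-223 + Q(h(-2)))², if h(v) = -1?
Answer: 41209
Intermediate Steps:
Q(c) = 19 + c² (Q(c) = -2 + (c*c + 21) = -2 + (c² + 21) = -2 + (21 + c²) = 19 + c²)
(-223 + Q(h(-2)))² = (-223 + (19 + (-1)²))² = (-223 + (19 + 1))² = (-223 + 20)² = (-203)² = 41209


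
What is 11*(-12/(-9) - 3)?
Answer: -55/3 ≈ -18.333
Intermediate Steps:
11*(-12/(-9) - 3) = 11*(-12*(-1/9) - 3) = 11*(4/3 - 3) = 11*(-5/3) = -55/3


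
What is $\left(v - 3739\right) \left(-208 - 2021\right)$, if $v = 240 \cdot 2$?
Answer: $7264311$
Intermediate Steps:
$v = 480$
$\left(v - 3739\right) \left(-208 - 2021\right) = \left(480 - 3739\right) \left(-208 - 2021\right) = \left(-3259\right) \left(-2229\right) = 7264311$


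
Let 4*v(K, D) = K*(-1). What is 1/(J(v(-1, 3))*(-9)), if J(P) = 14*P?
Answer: -2/63 ≈ -0.031746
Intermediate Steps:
v(K, D) = -K/4 (v(K, D) = (K*(-1))/4 = (-K)/4 = -K/4)
1/(J(v(-1, 3))*(-9)) = 1/((14*(-¼*(-1)))*(-9)) = 1/((14*(¼))*(-9)) = 1/((7/2)*(-9)) = 1/(-63/2) = -2/63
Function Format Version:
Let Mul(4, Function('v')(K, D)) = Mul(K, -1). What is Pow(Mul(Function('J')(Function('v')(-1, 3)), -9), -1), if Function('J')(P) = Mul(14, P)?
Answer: Rational(-2, 63) ≈ -0.031746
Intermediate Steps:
Function('v')(K, D) = Mul(Rational(-1, 4), K) (Function('v')(K, D) = Mul(Rational(1, 4), Mul(K, -1)) = Mul(Rational(1, 4), Mul(-1, K)) = Mul(Rational(-1, 4), K))
Pow(Mul(Function('J')(Function('v')(-1, 3)), -9), -1) = Pow(Mul(Mul(14, Mul(Rational(-1, 4), -1)), -9), -1) = Pow(Mul(Mul(14, Rational(1, 4)), -9), -1) = Pow(Mul(Rational(7, 2), -9), -1) = Pow(Rational(-63, 2), -1) = Rational(-2, 63)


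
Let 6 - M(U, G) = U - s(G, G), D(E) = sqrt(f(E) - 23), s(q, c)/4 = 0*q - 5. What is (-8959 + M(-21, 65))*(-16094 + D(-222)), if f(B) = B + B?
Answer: 144073488 - 8952*I*sqrt(467) ≈ 1.4407e+8 - 1.9345e+5*I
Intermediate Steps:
f(B) = 2*B
s(q, c) = -20 (s(q, c) = 4*(0*q - 5) = 4*(0 - 5) = 4*(-5) = -20)
D(E) = sqrt(-23 + 2*E) (D(E) = sqrt(2*E - 23) = sqrt(-23 + 2*E))
M(U, G) = -14 - U (M(U, G) = 6 - (U - 1*(-20)) = 6 - (U + 20) = 6 - (20 + U) = 6 + (-20 - U) = -14 - U)
(-8959 + M(-21, 65))*(-16094 + D(-222)) = (-8959 + (-14 - 1*(-21)))*(-16094 + sqrt(-23 + 2*(-222))) = (-8959 + (-14 + 21))*(-16094 + sqrt(-23 - 444)) = (-8959 + 7)*(-16094 + sqrt(-467)) = -8952*(-16094 + I*sqrt(467)) = 144073488 - 8952*I*sqrt(467)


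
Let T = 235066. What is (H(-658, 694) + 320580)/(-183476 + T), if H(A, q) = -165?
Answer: 64083/10318 ≈ 6.2108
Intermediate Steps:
(H(-658, 694) + 320580)/(-183476 + T) = (-165 + 320580)/(-183476 + 235066) = 320415/51590 = 320415*(1/51590) = 64083/10318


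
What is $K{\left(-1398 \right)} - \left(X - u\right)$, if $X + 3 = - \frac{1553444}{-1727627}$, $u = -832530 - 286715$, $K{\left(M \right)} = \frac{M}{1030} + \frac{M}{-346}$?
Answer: $- \frac{172276730694743544}{153922927565} \approx -1.1192 \cdot 10^{6}$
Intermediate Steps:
$K{\left(M \right)} = - \frac{171 M}{89095}$ ($K{\left(M \right)} = M \frac{1}{1030} + M \left(- \frac{1}{346}\right) = \frac{M}{1030} - \frac{M}{346} = - \frac{171 M}{89095}$)
$u = -1119245$ ($u = -832530 - 286715 = -1119245$)
$X = - \frac{3629437}{1727627}$ ($X = -3 - \frac{1553444}{-1727627} = -3 - - \frac{1553444}{1727627} = -3 + \frac{1553444}{1727627} = - \frac{3629437}{1727627} \approx -2.1008$)
$K{\left(-1398 \right)} - \left(X - u\right) = \left(- \frac{171}{89095}\right) \left(-1398\right) - \frac{1933634252178}{1727627} = \frac{239058}{89095} + \left(-1119245 + \frac{3629437}{1727627}\right) = \frac{239058}{89095} - \frac{1933634252178}{1727627} = - \frac{172276730694743544}{153922927565}$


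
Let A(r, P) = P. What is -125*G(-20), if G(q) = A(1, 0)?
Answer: 0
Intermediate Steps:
G(q) = 0
-125*G(-20) = -125*0 = 0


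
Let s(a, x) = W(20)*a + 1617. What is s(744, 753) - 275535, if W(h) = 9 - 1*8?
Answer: -273174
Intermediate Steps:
W(h) = 1 (W(h) = 9 - 8 = 1)
s(a, x) = 1617 + a (s(a, x) = 1*a + 1617 = a + 1617 = 1617 + a)
s(744, 753) - 275535 = (1617 + 744) - 275535 = 2361 - 275535 = -273174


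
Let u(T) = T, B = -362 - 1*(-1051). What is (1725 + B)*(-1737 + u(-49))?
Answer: -4311404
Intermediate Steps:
B = 689 (B = -362 + 1051 = 689)
(1725 + B)*(-1737 + u(-49)) = (1725 + 689)*(-1737 - 49) = 2414*(-1786) = -4311404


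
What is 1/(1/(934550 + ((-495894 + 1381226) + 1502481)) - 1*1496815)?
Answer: -3322363/4972962773844 ≈ -6.6808e-7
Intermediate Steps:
1/(1/(934550 + ((-495894 + 1381226) + 1502481)) - 1*1496815) = 1/(1/(934550 + (885332 + 1502481)) - 1496815) = 1/(1/(934550 + 2387813) - 1496815) = 1/(1/3322363 - 1496815) = 1/(-4972962773844/3322363) = -3322363/4972962773844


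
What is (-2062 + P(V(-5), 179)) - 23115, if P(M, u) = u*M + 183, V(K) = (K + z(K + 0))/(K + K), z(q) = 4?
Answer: -249761/10 ≈ -24976.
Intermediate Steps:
V(K) = (4 + K)/(2*K) (V(K) = (K + 4)/(K + K) = (4 + K)/((2*K)) = (4 + K)*(1/(2*K)) = (4 + K)/(2*K))
P(M, u) = 183 + M*u (P(M, u) = M*u + 183 = 183 + M*u)
(-2062 + P(V(-5), 179)) - 23115 = (-2062 + (183 + ((½)*(4 - 5)/(-5))*179)) - 23115 = (-2062 + (183 + ((½)*(-⅕)*(-1))*179)) - 23115 = (-2062 + (183 + (⅒)*179)) - 23115 = (-2062 + (183 + 179/10)) - 23115 = (-2062 + 2009/10) - 23115 = -18611/10 - 23115 = -249761/10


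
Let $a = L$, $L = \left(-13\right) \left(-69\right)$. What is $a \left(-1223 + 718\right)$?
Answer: $-452985$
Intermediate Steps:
$L = 897$
$a = 897$
$a \left(-1223 + 718\right) = 897 \left(-1223 + 718\right) = 897 \left(-505\right) = -452985$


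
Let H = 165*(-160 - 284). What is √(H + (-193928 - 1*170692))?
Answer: 2*I*√109470 ≈ 661.72*I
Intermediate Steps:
H = -73260 (H = 165*(-444) = -73260)
√(H + (-193928 - 1*170692)) = √(-73260 + (-193928 - 1*170692)) = √(-73260 + (-193928 - 170692)) = √(-73260 - 364620) = √(-437880) = 2*I*√109470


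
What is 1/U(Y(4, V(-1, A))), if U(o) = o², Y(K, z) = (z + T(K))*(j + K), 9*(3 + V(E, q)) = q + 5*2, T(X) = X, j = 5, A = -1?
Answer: 1/324 ≈ 0.0030864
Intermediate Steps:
V(E, q) = -17/9 + q/9 (V(E, q) = -3 + (q + 5*2)/9 = -3 + (q + 10)/9 = -3 + (10 + q)/9 = -3 + (10/9 + q/9) = -17/9 + q/9)
Y(K, z) = (5 + K)*(K + z) (Y(K, z) = (z + K)*(5 + K) = (K + z)*(5 + K) = (5 + K)*(K + z))
1/U(Y(4, V(-1, A))) = 1/((4² + 5*4 + 5*(-17/9 + (⅑)*(-1)) + 4*(-17/9 + (⅑)*(-1)))²) = 1/((16 + 20 + 5*(-17/9 - ⅑) + 4*(-17/9 - ⅑))²) = 1/((16 + 20 + 5*(-2) + 4*(-2))²) = 1/((16 + 20 - 10 - 8)²) = 1/(18²) = 1/324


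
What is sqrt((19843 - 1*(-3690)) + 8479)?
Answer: 2*sqrt(8003) ≈ 178.92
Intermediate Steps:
sqrt((19843 - 1*(-3690)) + 8479) = sqrt((19843 + 3690) + 8479) = sqrt(23533 + 8479) = sqrt(32012) = 2*sqrt(8003)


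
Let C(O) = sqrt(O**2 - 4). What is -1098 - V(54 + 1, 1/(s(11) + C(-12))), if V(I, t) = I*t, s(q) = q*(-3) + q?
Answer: -188251/172 + 55*sqrt(35)/172 ≈ -1092.6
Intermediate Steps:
s(q) = -2*q (s(q) = -3*q + q = -2*q)
C(O) = sqrt(-4 + O**2)
-1098 - V(54 + 1, 1/(s(11) + C(-12))) = -1098 - (54 + 1)/(-2*11 + sqrt(-4 + (-12)**2)) = -1098 - 55/(-22 + sqrt(-4 + 144)) = -1098 - 55/(-22 + sqrt(140)) = -1098 - 55/(-22 + 2*sqrt(35))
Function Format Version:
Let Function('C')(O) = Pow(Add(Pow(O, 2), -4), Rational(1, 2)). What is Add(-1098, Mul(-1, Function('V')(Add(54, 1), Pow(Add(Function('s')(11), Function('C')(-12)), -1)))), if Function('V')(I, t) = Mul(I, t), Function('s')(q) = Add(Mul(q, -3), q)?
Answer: Add(Rational(-188251, 172), Mul(Rational(55, 172), Pow(35, Rational(1, 2)))) ≈ -1092.6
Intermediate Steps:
Function('s')(q) = Mul(-2, q) (Function('s')(q) = Add(Mul(-3, q), q) = Mul(-2, q))
Function('C')(O) = Pow(Add(-4, Pow(O, 2)), Rational(1, 2))
Add(-1098, Mul(-1, Function('V')(Add(54, 1), Pow(Add(Function('s')(11), Function('C')(-12)), -1)))) = Add(-1098, Mul(-1, Mul(Add(54, 1), Pow(Add(Mul(-2, 11), Pow(Add(-4, Pow(-12, 2)), Rational(1, 2))), -1)))) = Add(-1098, Mul(-1, Mul(55, Pow(Add(-22, Pow(Add(-4, 144), Rational(1, 2))), -1)))) = Add(-1098, Mul(-1, Mul(55, Pow(Add(-22, Pow(140, Rational(1, 2))), -1)))) = Add(-1098, Mul(-1, Mul(55, Pow(Add(-22, Mul(2, Pow(35, Rational(1, 2)))), -1)))) = Add(-1098, Mul(-55, Pow(Add(-22, Mul(2, Pow(35, Rational(1, 2)))), -1)))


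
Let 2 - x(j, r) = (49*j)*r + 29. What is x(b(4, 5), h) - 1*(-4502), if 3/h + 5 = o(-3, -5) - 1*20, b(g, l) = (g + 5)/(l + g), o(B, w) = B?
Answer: 17921/4 ≈ 4480.3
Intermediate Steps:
b(g, l) = (5 + g)/(g + l)
h = -3/28 (h = 3/(-5 + (-3 - 1*20)) = 3/(-5 + (-3 - 20)) = 3/(-5 - 23) = 3/(-28) = 3*(-1/28) = -3/28 ≈ -0.10714)
x(j, r) = -27 - 49*j*r (x(j, r) = 2 - ((49*j)*r + 29) = 2 - (49*j*r + 29) = 2 - (29 + 49*j*r) = 2 + (-29 - 49*j*r) = -27 - 49*j*r)
x(b(4, 5), h) - 1*(-4502) = (-27 - 49*(5 + 4)/(4 + 5)*(-3/28)) - 1*(-4502) = (-27 - 49*9/9*(-3/28)) + 4502 = (-27 - 49*(1/9)*9*(-3/28)) + 4502 = (-27 - 49*1*(-3/28)) + 4502 = (-27 + 21/4) + 4502 = -87/4 + 4502 = 17921/4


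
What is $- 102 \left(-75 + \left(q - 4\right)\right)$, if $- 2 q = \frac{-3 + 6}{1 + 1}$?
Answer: $\frac{16269}{2} \approx 8134.5$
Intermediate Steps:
$q = - \frac{3}{4}$ ($q = - \frac{\left(-3 + 6\right) \frac{1}{1 + 1}}{2} = - \frac{3 \cdot \frac{1}{2}}{2} = \left(- \frac{1}{2}\right) \frac{3}{2} = - \frac{3}{4} \approx -0.75$)
$- 102 \left(-75 + \left(q - 4\right)\right) = - 102 \left(-75 - \frac{19}{4}\right) = \left(-102\right) \left(- \frac{319}{4}\right) = \frac{16269}{2}$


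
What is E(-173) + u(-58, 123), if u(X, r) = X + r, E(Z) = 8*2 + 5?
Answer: 86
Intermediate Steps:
E(Z) = 21 (E(Z) = 16 + 5 = 21)
E(-173) + u(-58, 123) = 21 + (-58 + 123) = 21 + 65 = 86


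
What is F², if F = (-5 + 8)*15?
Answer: 2025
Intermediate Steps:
F = 45 (F = 3*15 = 45)
F² = 45² = 2025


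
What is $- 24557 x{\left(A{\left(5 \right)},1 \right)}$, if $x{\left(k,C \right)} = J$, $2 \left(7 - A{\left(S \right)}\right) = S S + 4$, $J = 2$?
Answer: $-49114$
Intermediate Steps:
$A{\left(S \right)} = 5 - \frac{S^{2}}{2}$ ($A{\left(S \right)} = 7 - \frac{S S + 4}{2} = 7 - \frac{S^{2} + 4}{2} = 7 - \frac{4 + S^{2}}{2} = 7 - \left(2 + \frac{S^{2}}{2}\right) = 5 - \frac{S^{2}}{2}$)
$x{\left(k,C \right)} = 2$
$- 24557 x{\left(A{\left(5 \right)},1 \right)} = \left(-24557\right) 2 = -49114$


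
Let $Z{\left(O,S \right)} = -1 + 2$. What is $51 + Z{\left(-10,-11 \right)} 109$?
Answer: $160$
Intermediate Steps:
$Z{\left(O,S \right)} = 1$
$51 + Z{\left(-10,-11 \right)} 109 = 51 + 1 \cdot 109 = 51 + 109 = 160$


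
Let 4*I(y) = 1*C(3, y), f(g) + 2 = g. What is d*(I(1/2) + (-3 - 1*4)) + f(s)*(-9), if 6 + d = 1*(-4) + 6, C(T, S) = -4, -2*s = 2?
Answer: 59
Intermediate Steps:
s = -1 (s = -½*2 = -1)
f(g) = -2 + g
d = -4 (d = -6 + (1*(-4) + 6) = -6 + (-4 + 6) = -6 + 2 = -4)
I(y) = -1 (I(y) = (1*(-4))/4 = (¼)*(-4) = -1)
d*(I(1/2) + (-3 - 1*4)) + f(s)*(-9) = -4*(-1 + (-3 - 1*4)) + (-2 - 1)*(-9) = -4*(-1 + (-3 - 4)) - 3*(-9) = -4*(-1 - 7) + 27 = -4*(-8) + 27 = 32 + 27 = 59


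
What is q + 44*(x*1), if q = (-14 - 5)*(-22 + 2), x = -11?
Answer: -104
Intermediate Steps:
q = 380 (q = -19*(-20) = 380)
q + 44*(x*1) = 380 + 44*(-11*1) = 380 + 44*(-11) = 380 - 484 = -104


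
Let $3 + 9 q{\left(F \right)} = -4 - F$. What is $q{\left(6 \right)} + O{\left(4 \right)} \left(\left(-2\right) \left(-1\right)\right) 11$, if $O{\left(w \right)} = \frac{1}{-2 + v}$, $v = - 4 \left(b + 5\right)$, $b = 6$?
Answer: $- \frac{398}{207} \approx -1.9227$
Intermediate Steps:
$v = -44$ ($v = - 4 \left(6 + 5\right) = \left(-4\right) 11 = -44$)
$O{\left(w \right)} = - \frac{1}{46}$ ($O{\left(w \right)} = \frac{1}{-2 - 44} = \frac{1}{-46} = - \frac{1}{46}$)
$q{\left(F \right)} = - \frac{7}{9} - \frac{F}{9}$ ($q{\left(F \right)} = - \frac{1}{3} + \frac{-4 - F}{9} = - \frac{1}{3} - \left(\frac{4}{9} + \frac{F}{9}\right) = - \frac{7}{9} - \frac{F}{9}$)
$q{\left(6 \right)} + O{\left(4 \right)} \left(\left(-2\right) \left(-1\right)\right) 11 = \left(- \frac{7}{9} - \frac{2}{3}\right) + - \frac{\left(-2\right) \left(-1\right)}{46} \cdot 11 = \left(- \frac{7}{9} - \frac{2}{3}\right) + \left(- \frac{1}{46}\right) 2 \cdot 11 = - \frac{13}{9} - \frac{11}{23} = - \frac{398}{207}$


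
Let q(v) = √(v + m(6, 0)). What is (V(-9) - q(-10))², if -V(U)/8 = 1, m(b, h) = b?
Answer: 60 + 32*I ≈ 60.0 + 32.0*I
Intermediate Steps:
q(v) = √(6 + v) (q(v) = √(v + 6) = √(6 + v))
V(U) = -8 (V(U) = -8*1 = -8)
(V(-9) - q(-10))² = (-8 - √(6 - 10))² = (-8 - √(-4))² = (-8 - 2*I)²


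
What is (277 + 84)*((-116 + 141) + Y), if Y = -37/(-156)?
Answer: 1421257/156 ≈ 9110.6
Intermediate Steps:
Y = 37/156 (Y = -37*(-1/156) = 37/156 ≈ 0.23718)
(277 + 84)*((-116 + 141) + Y) = (277 + 84)*((-116 + 141) + 37/156) = 361*(25 + 37/156) = 361*(3937/156) = 1421257/156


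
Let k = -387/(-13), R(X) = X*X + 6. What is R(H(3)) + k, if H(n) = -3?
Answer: 582/13 ≈ 44.769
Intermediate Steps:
R(X) = 6 + X**2 (R(X) = X**2 + 6 = 6 + X**2)
k = 387/13 (k = -387*(-1/13) = 387/13 ≈ 29.769)
R(H(3)) + k = (6 + (-3)**2) + 387/13 = (6 + 9) + 387/13 = 15 + 387/13 = 582/13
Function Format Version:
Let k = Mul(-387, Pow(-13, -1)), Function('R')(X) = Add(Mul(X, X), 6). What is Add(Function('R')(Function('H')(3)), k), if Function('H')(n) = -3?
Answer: Rational(582, 13) ≈ 44.769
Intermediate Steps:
Function('R')(X) = Add(6, Pow(X, 2)) (Function('R')(X) = Add(Pow(X, 2), 6) = Add(6, Pow(X, 2)))
k = Rational(387, 13) (k = Mul(-387, Rational(-1, 13)) = Rational(387, 13) ≈ 29.769)
Add(Function('R')(Function('H')(3)), k) = Add(Add(6, Pow(-3, 2)), Rational(387, 13)) = Add(Add(6, 9), Rational(387, 13)) = Add(15, Rational(387, 13)) = Rational(582, 13)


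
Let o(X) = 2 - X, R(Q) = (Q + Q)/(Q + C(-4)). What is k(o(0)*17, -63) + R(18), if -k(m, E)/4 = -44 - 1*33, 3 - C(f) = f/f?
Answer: 1549/5 ≈ 309.80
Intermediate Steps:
C(f) = 2 (C(f) = 3 - f/f = 3 - 1*1 = 3 - 1 = 2)
R(Q) = 2*Q/(2 + Q) (R(Q) = (Q + Q)/(Q + 2) = (2*Q)/(2 + Q) = 2*Q/(2 + Q))
k(m, E) = 308 (k(m, E) = -4*(-44 - 1*33) = -4*(-44 - 33) = -4*(-77) = 308)
k(o(0)*17, -63) + R(18) = 308 + 2*18/(2 + 18) = 308 + 2*18/20 = 308 + 2*18*(1/20) = 308 + 9/5 = 1549/5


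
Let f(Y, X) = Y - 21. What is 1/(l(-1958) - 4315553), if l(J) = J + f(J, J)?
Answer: -1/4319490 ≈ -2.3151e-7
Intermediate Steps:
f(Y, X) = -21 + Y
l(J) = -21 + 2*J (l(J) = J + (-21 + J) = -21 + 2*J)
1/(l(-1958) - 4315553) = 1/((-21 + 2*(-1958)) - 4315553) = 1/((-21 - 3916) - 4315553) = 1/(-3937 - 4315553) = 1/(-4319490) = -1/4319490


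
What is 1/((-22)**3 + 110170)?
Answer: 1/99522 ≈ 1.0048e-5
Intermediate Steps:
1/((-22)**3 + 110170) = 1/(-10648 + 110170) = 1/99522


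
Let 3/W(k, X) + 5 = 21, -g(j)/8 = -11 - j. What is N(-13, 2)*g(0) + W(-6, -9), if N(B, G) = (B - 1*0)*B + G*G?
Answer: 243587/16 ≈ 15224.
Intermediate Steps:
g(j) = 88 + 8*j (g(j) = -8*(-11 - j) = 88 + 8*j)
W(k, X) = 3/16 (W(k, X) = 3/(-5 + 21) = 3/16)
N(B, G) = B**2 + G**2 (N(B, G) = (B + 0)*B + G**2 = B*B + G**2 = B**2 + G**2)
N(-13, 2)*g(0) + W(-6, -9) = ((-13)**2 + 2**2)*(88 + 8*0) + 3/16 = (169 + 4)*(88 + 0) + 3/16 = 173*88 + 3/16 = 15224 + 3/16 = 243587/16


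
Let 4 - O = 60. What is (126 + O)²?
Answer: 4900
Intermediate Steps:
O = -56 (O = 4 - 1*60 = 4 - 60 = -56)
(126 + O)² = (126 - 56)² = 70² = 4900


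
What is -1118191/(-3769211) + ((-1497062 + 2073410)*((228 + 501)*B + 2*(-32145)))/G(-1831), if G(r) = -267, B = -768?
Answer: 451971770526500111/335459779 ≈ 1.3473e+9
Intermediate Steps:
-1118191/(-3769211) + ((-1497062 + 2073410)*((228 + 501)*B + 2*(-32145)))/G(-1831) = -1118191/(-3769211) + ((-1497062 + 2073410)*((228 + 501)*(-768) + 2*(-32145)))/(-267) = -1118191*(-1/3769211) + (576348*(729*(-768) - 64290))*(-1/267) = 1118191/3769211 + (576348*(-559872 - 64290))*(-1/267) = 1118191/3769211 + (576348*(-624162))*(-1/267) = 1118191/3769211 - 359734520376*(-1/267) = 1118191/3769211 + 119911506792/89 = 451971770526500111/335459779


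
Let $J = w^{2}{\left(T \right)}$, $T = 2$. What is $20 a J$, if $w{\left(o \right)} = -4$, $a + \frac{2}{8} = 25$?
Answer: $7920$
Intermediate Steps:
$a = \frac{99}{4}$ ($a = - \frac{1}{4} + 25 = \frac{99}{4} \approx 24.75$)
$J = 16$ ($J = \left(-4\right)^{2} = 16$)
$20 a J = 20 \cdot \frac{99}{4} \cdot 16 = 495 \cdot 16 = 7920$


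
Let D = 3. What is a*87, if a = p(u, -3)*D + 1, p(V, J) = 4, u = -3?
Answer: 1131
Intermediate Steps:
a = 13 (a = 4*3 + 1 = 12 + 1 = 13)
a*87 = 13*87 = 1131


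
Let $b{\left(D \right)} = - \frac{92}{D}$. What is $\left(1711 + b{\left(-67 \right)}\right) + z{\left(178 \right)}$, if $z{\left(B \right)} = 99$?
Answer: $\frac{121362}{67} \approx 1811.4$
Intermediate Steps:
$\left(1711 + b{\left(-67 \right)}\right) + z{\left(178 \right)} = \left(1711 - \frac{92}{-67}\right) + 99 = \left(1711 - - \frac{92}{67}\right) + 99 = \left(1711 + \frac{92}{67}\right) + 99 = \frac{114729}{67} + 99 = \frac{121362}{67}$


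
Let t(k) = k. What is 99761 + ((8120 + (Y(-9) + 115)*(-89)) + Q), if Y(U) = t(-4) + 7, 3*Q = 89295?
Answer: 127144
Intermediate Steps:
Q = 29765 (Q = (⅓)*89295 = 29765)
Y(U) = 3 (Y(U) = -4 + 7 = 3)
99761 + ((8120 + (Y(-9) + 115)*(-89)) + Q) = 99761 + ((8120 + (3 + 115)*(-89)) + 29765) = 99761 + ((8120 + 118*(-89)) + 29765) = 99761 + ((8120 - 10502) + 29765) = 99761 + (-2382 + 29765) = 99761 + 27383 = 127144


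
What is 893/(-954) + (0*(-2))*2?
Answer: -893/954 ≈ -0.93606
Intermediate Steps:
893/(-954) + (0*(-2))*2 = -1/954*893 + 0*2 = -893/954 + 0 = -893/954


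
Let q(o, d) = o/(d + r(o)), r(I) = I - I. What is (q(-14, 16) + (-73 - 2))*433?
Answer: -262831/8 ≈ -32854.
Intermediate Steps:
r(I) = 0
q(o, d) = o/d (q(o, d) = o/(d + 0) = o/d)
(q(-14, 16) + (-73 - 2))*433 = (-14/16 + (-73 - 2))*433 = (-14*1/16 - 75)*433 = (-7/8 - 75)*433 = -607/8*433 = -262831/8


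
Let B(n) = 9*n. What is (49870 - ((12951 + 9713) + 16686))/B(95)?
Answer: 2104/171 ≈ 12.304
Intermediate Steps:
(49870 - ((12951 + 9713) + 16686))/B(95) = (49870 - ((12951 + 9713) + 16686))/((9*95)) = (49870 - (22664 + 16686))/855 = (49870 - 1*39350)*(1/855) = (49870 - 39350)*(1/855) = 10520*(1/855) = 2104/171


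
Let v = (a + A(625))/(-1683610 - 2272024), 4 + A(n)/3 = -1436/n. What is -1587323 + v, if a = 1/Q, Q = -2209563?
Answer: -8670972652299209020721/5462639079963750 ≈ -1.5873e+6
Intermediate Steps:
A(n) = -12 - 4308/n (A(n) = -12 + 3*(-1436/n) = -12 - 4308/n)
a = -1/2209563 (a = 1/(-2209563) = -1/2209563 ≈ -4.5258e-7)
v = 26090520529/5462639079963750 (v = (-1/2209563 + (-12 - 4308/625))/(-1683610 - 2272024) = (-1/2209563 + (-12 - 4308*1/625))/(-3955634) = (-1/2209563 + (-12 - 4308/625))*(-1/3955634) = (-1/2209563 - 11808/625)*(-1/3955634) = -26090520529/1380976875*(-1/3955634) = 26090520529/5462639079963750 ≈ 4.7762e-6)
-1587323 + v = -1587323 + 26090520529/5462639079963750 = -8670972652299209020721/5462639079963750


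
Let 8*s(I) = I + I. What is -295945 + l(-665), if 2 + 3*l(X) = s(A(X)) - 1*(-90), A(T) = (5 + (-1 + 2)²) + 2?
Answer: -295915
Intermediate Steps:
A(T) = 8 (A(T) = (5 + 1²) + 2 = (5 + 1) + 2 = 6 + 2 = 8)
s(I) = I/4 (s(I) = (I + I)/8 = (2*I)/8 = I/4)
l(X) = 30 (l(X) = -⅔ + ((¼)*8 - 1*(-90))/3 = -⅔ + (2 + 90)/3 = -⅔ + (⅓)*92 = -⅔ + 92/3 = 30)
-295945 + l(-665) = -295945 + 30 = -295915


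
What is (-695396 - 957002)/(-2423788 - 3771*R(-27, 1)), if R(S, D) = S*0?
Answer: 826199/1211894 ≈ 0.68174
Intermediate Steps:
R(S, D) = 0
(-695396 - 957002)/(-2423788 - 3771*R(-27, 1)) = (-695396 - 957002)/(-2423788 - 3771*0) = -1652398/(-2423788 + 0) = -1652398/(-2423788) = -1652398*(-1/2423788) = 826199/1211894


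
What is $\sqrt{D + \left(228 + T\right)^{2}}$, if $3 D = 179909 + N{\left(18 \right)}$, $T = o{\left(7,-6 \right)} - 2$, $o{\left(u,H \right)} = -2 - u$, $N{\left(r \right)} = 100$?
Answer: $2 \sqrt{26773} \approx 327.25$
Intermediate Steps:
$T = -11$ ($T = \left(-2 - 7\right) - 2 = -9 - 2 = -11$)
$D = 60003$ ($D = \frac{179909 + 100}{3} = \frac{1}{3} \cdot 180009 = 60003$)
$\sqrt{D + \left(228 + T\right)^{2}} = \sqrt{60003 + \left(228 - 11\right)^{2}} = \sqrt{60003 + 217^{2}} = \sqrt{60003 + 47089} = \sqrt{107092} = 2 \sqrt{26773}$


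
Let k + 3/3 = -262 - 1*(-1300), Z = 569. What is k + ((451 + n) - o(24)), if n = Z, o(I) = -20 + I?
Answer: 2053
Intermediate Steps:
n = 569
k = 1037 (k = -1 + (-262 - 1*(-1300)) = -1 + (-262 + 1300) = -1 + 1038 = 1037)
k + ((451 + n) - o(24)) = 1037 + ((451 + 569) - (-20 + 24)) = 1037 + (1020 - 1*4) = 1037 + (1020 - 4) = 1037 + 1016 = 2053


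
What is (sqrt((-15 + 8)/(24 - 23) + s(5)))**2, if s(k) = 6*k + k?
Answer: 28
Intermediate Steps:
s(k) = 7*k
(sqrt((-15 + 8)/(24 - 23) + s(5)))**2 = (sqrt((-15 + 8)/(24 - 23) + 7*5))**2 = (sqrt(-7/1 + 35))**2 = (sqrt(-7*1 + 35))**2 = (sqrt(-7 + 35))**2 = (sqrt(28))**2 = (2*sqrt(7))**2 = 28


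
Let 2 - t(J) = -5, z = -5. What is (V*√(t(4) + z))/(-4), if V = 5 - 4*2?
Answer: 3*√2/4 ≈ 1.0607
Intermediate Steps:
t(J) = 7 (t(J) = 2 - 1*(-5) = 2 + 5 = 7)
V = -3 (V = 5 - 8 = -3)
(V*√(t(4) + z))/(-4) = -3*√(7 - 5)/(-4) = -3*√2*(-¼) = 3*√2/4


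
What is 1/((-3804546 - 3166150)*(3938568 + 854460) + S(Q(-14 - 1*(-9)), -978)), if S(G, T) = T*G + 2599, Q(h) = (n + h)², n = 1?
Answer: -1/33410741120537 ≈ -2.9930e-14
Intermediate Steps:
Q(h) = (1 + h)²
S(G, T) = 2599 + G*T (S(G, T) = G*T + 2599 = 2599 + G*T)
1/((-3804546 - 3166150)*(3938568 + 854460) + S(Q(-14 - 1*(-9)), -978)) = 1/((-3804546 - 3166150)*(3938568 + 854460) + (2599 + (1 + (-14 - 1*(-9)))²*(-978))) = 1/(-6970696*4793028 + (2599 + (1 + (-14 + 9))²*(-978))) = 1/(-33410741107488 + (2599 + (1 - 5)²*(-978))) = 1/(-33410741107488 + (2599 + (-4)²*(-978))) = 1/(-33410741107488 + (2599 + 16*(-978))) = 1/(-33410741107488 + (2599 - 15648)) = 1/(-33410741107488 - 13049) = 1/(-33410741120537) = -1/33410741120537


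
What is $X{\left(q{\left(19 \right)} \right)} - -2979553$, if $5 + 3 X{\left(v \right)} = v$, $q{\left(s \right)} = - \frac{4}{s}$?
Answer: $\frac{56611474}{19} \approx 2.9796 \cdot 10^{6}$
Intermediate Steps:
$X{\left(v \right)} = - \frac{5}{3} + \frac{v}{3}$
$X{\left(q{\left(19 \right)} \right)} - -2979553 = \left(- \frac{5}{3} + \frac{\left(-4\right) \frac{1}{19}}{3}\right) - -2979553 = \left(- \frac{5}{3} + \frac{\left(-4\right) \frac{1}{19}}{3}\right) + 2979553 = \left(- \frac{5}{3} + \frac{1}{3} \left(- \frac{4}{19}\right)\right) + 2979553 = \left(- \frac{5}{3} - \frac{4}{57}\right) + 2979553 = - \frac{33}{19} + 2979553 = \frac{56611474}{19}$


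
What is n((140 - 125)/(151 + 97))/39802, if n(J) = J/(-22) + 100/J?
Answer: 27061715/651479136 ≈ 0.041539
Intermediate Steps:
n(J) = 100/J - J/22 (n(J) = J*(-1/22) + 100/J = -J/22 + 100/J = 100/J - J/22)
n((140 - 125)/(151 + 97))/39802 = (100/(((140 - 125)/(151 + 97))) - (140 - 125)/(22*(151 + 97)))/39802 = (100/((15/248)) - 15/(22*248))*(1/39802) = (100/((15*(1/248))) - 15/(22*248))*(1/39802) = (100/(15/248) - 1/22*15/248)*(1/39802) = (100*(248/15) - 15/5456)*(1/39802) = (4960/3 - 15/5456)*(1/39802) = (27061715/16368)*(1/39802) = 27061715/651479136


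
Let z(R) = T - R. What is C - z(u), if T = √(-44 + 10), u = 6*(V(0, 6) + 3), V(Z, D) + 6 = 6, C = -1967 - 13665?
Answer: -15614 - I*√34 ≈ -15614.0 - 5.831*I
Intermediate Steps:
C = -15632
V(Z, D) = 0 (V(Z, D) = -6 + 6 = 0)
u = 18 (u = 6*(0 + 3) = 6*3 = 18)
T = I*√34 (T = √(-34) = I*√34 ≈ 5.8309*I)
z(R) = -R + I*√34 (z(R) = I*√34 - R = -R + I*√34)
C - z(u) = -15632 - (-1*18 + I*√34) = -15632 - (-18 + I*√34) = -15632 + (18 - I*√34) = -15614 - I*√34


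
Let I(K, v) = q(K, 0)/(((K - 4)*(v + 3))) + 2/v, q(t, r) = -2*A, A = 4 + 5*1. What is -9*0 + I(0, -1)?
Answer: ¼ ≈ 0.25000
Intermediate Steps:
A = 9 (A = 4 + 5 = 9)
q(t, r) = -18 (q(t, r) = -2*9 = -18)
I(K, v) = 2/v - 18/((-4 + K)*(3 + v)) (I(K, v) = -18*1/((K - 4)*(v + 3)) + 2/v = -18*1/((-4 + K)*(3 + v)) + 2/v = -18/((-4 + K)*(3 + v)) + 2/v = 2/v - 18/((-4 + K)*(3 + v)))
-9*0 + I(0, -1) = -9*0 + 2*(-12 - 13*(-1) + 3*0 + 0*(-1))/(-1*(-12 - 4*(-1) + 3*0 + 0*(-1))) = 0 + 2*(-1)*(-12 + 13 + 0 + 0)/(-12 + 4 + 0 + 0) = 0 + 2*(-1)*1/(-8) = 0 + 2*(-1)*(-⅛)*1 = 0 + ¼ = ¼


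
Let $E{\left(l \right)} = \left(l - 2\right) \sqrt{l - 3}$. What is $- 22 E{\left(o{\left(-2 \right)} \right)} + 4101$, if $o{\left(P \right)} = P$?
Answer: $4101 + 88 i \sqrt{5} \approx 4101.0 + 196.77 i$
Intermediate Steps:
$E{\left(l \right)} = \sqrt{-3 + l} \left(-2 + l\right)$ ($E{\left(l \right)} = \left(-2 + l\right) \sqrt{-3 + l} = \sqrt{-3 + l} \left(-2 + l\right)$)
$- 22 E{\left(o{\left(-2 \right)} \right)} + 4101 = - 22 \sqrt{-3 - 2} \left(-2 - 2\right) + 4101 = - 22 \sqrt{-5} \left(-4\right) + 4101 = - 22 i \sqrt{5} \left(-4\right) + 4101 = - 22 \left(- 4 i \sqrt{5}\right) + 4101 = 88 i \sqrt{5} + 4101 = 4101 + 88 i \sqrt{5}$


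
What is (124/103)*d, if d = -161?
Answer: -19964/103 ≈ -193.83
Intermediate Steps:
(124/103)*d = (124/103)*(-161) = -19964/103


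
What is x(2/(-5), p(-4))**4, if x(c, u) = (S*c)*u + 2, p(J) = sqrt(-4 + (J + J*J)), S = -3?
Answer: 265744/625 + 37248*sqrt(2)/125 ≈ 846.60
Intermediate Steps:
p(J) = sqrt(-4 + J + J**2) (p(J) = sqrt(-4 + (J + J**2)) = sqrt(-4 + J + J**2))
x(c, u) = 2 - 3*c*u (x(c, u) = (-3*c)*u + 2 = -3*c*u + 2 = 2 - 3*c*u)
x(2/(-5), p(-4))**4 = (2 - 3*2/(-5)*sqrt(-4 - 4 + (-4)**2))**4 = (2 - 3*2*(-1/5)*sqrt(-4 - 4 + 16))**4 = (2 - 3*(-2/5)*sqrt(8))**4 = (2 - 3*(-2/5)*2*sqrt(2))**4 = (2 + 12*sqrt(2)/5)**4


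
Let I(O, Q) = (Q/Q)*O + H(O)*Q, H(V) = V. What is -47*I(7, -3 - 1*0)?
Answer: 658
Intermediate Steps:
I(O, Q) = O + O*Q (I(O, Q) = (Q/Q)*O + O*Q = 1*O + O*Q = O + O*Q)
-47*I(7, -3 - 1*0) = -329*(1 + (-3 - 1*0)) = -329*(1 + (-3 + 0)) = -329*(1 - 3) = -329*(-2) = -47*(-14) = 658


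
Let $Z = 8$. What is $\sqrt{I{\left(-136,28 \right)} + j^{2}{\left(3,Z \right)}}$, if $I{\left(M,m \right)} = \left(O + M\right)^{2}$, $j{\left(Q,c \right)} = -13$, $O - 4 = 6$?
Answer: $\sqrt{16045} \approx 126.67$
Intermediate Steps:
$O = 10$ ($O = 4 + 6 = 10$)
$I{\left(M,m \right)} = \left(10 + M\right)^{2}$
$\sqrt{I{\left(-136,28 \right)} + j^{2}{\left(3,Z \right)}} = \sqrt{\left(10 - 136\right)^{2} + \left(-13\right)^{2}} = \sqrt{\left(-126\right)^{2} + 169} = \sqrt{15876 + 169} = \sqrt{16045}$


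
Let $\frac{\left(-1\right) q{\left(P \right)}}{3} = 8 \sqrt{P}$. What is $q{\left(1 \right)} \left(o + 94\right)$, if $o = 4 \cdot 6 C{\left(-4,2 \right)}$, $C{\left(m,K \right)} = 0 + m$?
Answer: $48$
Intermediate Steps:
$C{\left(m,K \right)} = m$
$q{\left(P \right)} = - 24 \sqrt{P}$ ($q{\left(P \right)} = - 3 \cdot 8 \sqrt{P} = - 24 \sqrt{P}$)
$o = -96$ ($o = 4 \cdot 6 \left(-4\right) = 24 \left(-4\right) = -96$)
$q{\left(1 \right)} \left(o + 94\right) = - 24 \sqrt{1} \left(-96 + 94\right) = \left(-24\right) 1 \left(-2\right) = \left(-24\right) \left(-2\right) = 48$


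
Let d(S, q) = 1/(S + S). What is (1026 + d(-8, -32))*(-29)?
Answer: -476035/16 ≈ -29752.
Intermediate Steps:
d(S, q) = 1/(2*S)
(1026 + d(-8, -32))*(-29) = (1026 + (½)/(-8))*(-29) = (1026 + (½)*(-⅛))*(-29) = (1026 - 1/16)*(-29) = (16415/16)*(-29) = -476035/16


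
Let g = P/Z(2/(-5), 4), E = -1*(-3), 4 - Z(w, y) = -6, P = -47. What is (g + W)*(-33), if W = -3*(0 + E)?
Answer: 4521/10 ≈ 452.10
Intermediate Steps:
Z(w, y) = 10 (Z(w, y) = 4 - 1*(-6) = 4 + 6 = 10)
E = 3
g = -47/10 ≈ -4.7000
W = -9 (W = -3*(0 + 3) = -3*3 = -9)
(g + W)*(-33) = (-47/10 - 9)*(-33) = -137/10*(-33) = 4521/10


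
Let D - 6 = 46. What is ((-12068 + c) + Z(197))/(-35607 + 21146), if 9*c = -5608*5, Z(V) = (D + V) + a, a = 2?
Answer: 134393/130149 ≈ 1.0326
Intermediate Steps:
D = 52 (D = 6 + 46 = 52)
Z(V) = 54 + V (Z(V) = (52 + V) + 2 = 54 + V)
c = -28040/9 (c = (-5608*5)/9 = (⅑)*(-28040) = -28040/9 ≈ -3115.6)
((-12068 + c) + Z(197))/(-35607 + 21146) = ((-12068 - 28040/9) + (54 + 197))/(-35607 + 21146) = (-136652/9 + 251)/(-14461) = -134393/9*(-1/14461) = 134393/130149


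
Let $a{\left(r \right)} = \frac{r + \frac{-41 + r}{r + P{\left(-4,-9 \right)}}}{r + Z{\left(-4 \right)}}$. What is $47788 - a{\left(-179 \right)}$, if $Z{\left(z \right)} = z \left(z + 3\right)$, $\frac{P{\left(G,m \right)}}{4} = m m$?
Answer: $\frac{48503773}{1015} \approx 47787.0$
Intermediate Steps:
$P{\left(G,m \right)} = 4 m^{2}$ ($P{\left(G,m \right)} = 4 m m = 4 m^{2}$)
$Z{\left(z \right)} = z \left(3 + z\right)$
$a{\left(r \right)} = \frac{r + \frac{-41 + r}{324 + r}}{4 + r}$ ($a{\left(r \right)} = \frac{r + \frac{-41 + r}{r + 4 \left(-9\right)^{2}}}{r - 4 \left(3 - 4\right)} = \frac{r + \frac{-41 + r}{r + 4 \cdot 81}}{r - -4} = \frac{r + \frac{-41 + r}{r + 324}}{r + 4} = \frac{r + \frac{-41 + r}{324 + r}}{4 + r}$)
$47788 - a{\left(-179 \right)} = 47788 - \frac{-41 + \left(-179\right)^{2} + 325 \left(-179\right)}{1296 + \left(-179\right)^{2} + 328 \left(-179\right)} = 47788 - \frac{-41 + 32041 - 58175}{1296 + 32041 - 58712} = 47788 - \frac{1}{-25375} \left(-26175\right) = 47788 - \left(- \frac{1}{25375}\right) \left(-26175\right) = 47788 - \frac{1047}{1015} = \frac{48503773}{1015}$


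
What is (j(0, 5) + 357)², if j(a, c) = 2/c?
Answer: 3193369/25 ≈ 1.2773e+5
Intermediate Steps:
(j(0, 5) + 357)² = (2/5 + 357)² = (2*(⅕) + 357)² = (⅖ + 357)² = (1787/5)² = 3193369/25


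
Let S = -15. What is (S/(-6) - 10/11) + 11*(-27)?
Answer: -6499/22 ≈ -295.41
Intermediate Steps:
(S/(-6) - 10/11) + 11*(-27) = (-15/(-6) - 10/11) + 11*(-27) = (-15*(-⅙) - 10*1/11) - 297 = (5/2 - 10/11) - 297 = 35/22 - 297 = -6499/22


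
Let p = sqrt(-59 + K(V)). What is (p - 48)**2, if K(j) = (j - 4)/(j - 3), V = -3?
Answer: (288 - I*sqrt(2082))**2/36 ≈ 2246.2 - 730.06*I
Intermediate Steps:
K(j) = (-4 + j)/(-3 + j)
p = I*sqrt(2082)/6 (p = sqrt(-59 + (-4 - 3)/(-3 - 3)) = sqrt(-59 - 7/(-6)) = sqrt(-59 - 1/6*(-7)) = sqrt(-59 + 7/6) = sqrt(-347/6) = I*sqrt(2082)/6 ≈ 7.6048*I)
(p - 48)**2 = (I*sqrt(2082)/6 - 48)**2 = (-48 + I*sqrt(2082)/6)**2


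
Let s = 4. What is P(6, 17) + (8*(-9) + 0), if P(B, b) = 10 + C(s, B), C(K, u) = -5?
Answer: -67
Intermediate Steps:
P(B, b) = 5 (P(B, b) = 10 - 5 = 5)
P(6, 17) + (8*(-9) + 0) = 5 + (8*(-9) + 0) = 5 + (-72 + 0) = 5 - 72 = -67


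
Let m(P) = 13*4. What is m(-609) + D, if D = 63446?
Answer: 63498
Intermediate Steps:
m(P) = 52
m(-609) + D = 52 + 63446 = 63498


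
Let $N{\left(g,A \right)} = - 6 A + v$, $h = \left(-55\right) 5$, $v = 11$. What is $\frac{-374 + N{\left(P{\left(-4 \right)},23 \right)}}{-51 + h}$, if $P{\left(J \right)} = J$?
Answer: $\frac{501}{326} \approx 1.5368$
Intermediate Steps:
$h = -275$
$N{\left(g,A \right)} = 11 - 6 A$ ($N{\left(g,A \right)} = - 6 A + 11 = 11 - 6 A$)
$\frac{-374 + N{\left(P{\left(-4 \right)},23 \right)}}{-51 + h} = \frac{-374 + \left(11 - 138\right)}{-51 - 275} = \frac{-374 + \left(11 - 138\right)}{-326} = \left(-374 - 127\right) \left(- \frac{1}{326}\right) = \left(-501\right) \left(- \frac{1}{326}\right) = \frac{501}{326}$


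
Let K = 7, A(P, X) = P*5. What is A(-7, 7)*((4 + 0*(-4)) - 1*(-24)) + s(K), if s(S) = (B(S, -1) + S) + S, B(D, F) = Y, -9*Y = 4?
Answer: -8698/9 ≈ -966.44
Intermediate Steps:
Y = -4/9 (Y = -1/9*4 = -4/9 ≈ -0.44444)
B(D, F) = -4/9
A(P, X) = 5*P
s(S) = -4/9 + 2*S (s(S) = (-4/9 + S) + S = -4/9 + 2*S)
A(-7, 7)*((4 + 0*(-4)) - 1*(-24)) + s(K) = (5*(-7))*((4 + 0*(-4)) - 1*(-24)) + (-4/9 + 2*7) = -35*((4 + 0) + 24) + (-4/9 + 14) = -35*(4 + 24) + 122/9 = -35*28 + 122/9 = -980 + 122/9 = -8698/9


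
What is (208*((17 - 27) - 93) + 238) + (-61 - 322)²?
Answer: 125503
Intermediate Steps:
(208*((17 - 27) - 93) + 238) + (-61 - 322)² = (208*(-10 - 93) + 238) + (-383)² = (208*(-103) + 238) + 146689 = (-21424 + 238) + 146689 = -21186 + 146689 = 125503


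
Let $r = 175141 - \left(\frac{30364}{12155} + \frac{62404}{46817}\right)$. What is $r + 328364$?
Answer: $\frac{286522694953667}{569060635} \approx 5.035 \cdot 10^{5}$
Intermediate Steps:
$r = \frac{99663668602527}{569060635}$ ($r = 175141 - \left(30364 \cdot \frac{1}{12155} + 62404 \cdot \frac{1}{46817}\right) = 175141 - \left(\frac{30364}{12155} + \frac{62404}{46817}\right) = 175141 - \frac{2180072008}{569060635} = \frac{99663668602527}{569060635} \approx 1.7514 \cdot 10^{5}$)
$r + 328364 = \frac{99663668602527}{569060635} + 328364 = \frac{286522694953667}{569060635}$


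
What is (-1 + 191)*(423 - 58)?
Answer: 69350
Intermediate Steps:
(-1 + 191)*(423 - 58) = 190*365 = 69350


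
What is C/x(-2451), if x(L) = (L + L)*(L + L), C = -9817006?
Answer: -4908503/12014802 ≈ -0.40854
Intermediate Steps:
x(L) = 4*L**2 (x(L) = (2*L)*(2*L) = 4*L**2)
C/x(-2451) = -9817006/(4*(-2451)**2) = -9817006/(4*6007401) = -9817006/24029604 = -9817006*1/24029604 = -4908503/12014802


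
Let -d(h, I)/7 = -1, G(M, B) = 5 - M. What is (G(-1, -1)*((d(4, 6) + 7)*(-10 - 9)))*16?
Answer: -25536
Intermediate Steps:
d(h, I) = 7 (d(h, I) = -7*(-1) = 7)
(G(-1, -1)*((d(4, 6) + 7)*(-10 - 9)))*16 = ((5 - 1*(-1))*((7 + 7)*(-10 - 9)))*16 = ((5 + 1)*(14*(-19)))*16 = (6*(-266))*16 = -1596*16 = -25536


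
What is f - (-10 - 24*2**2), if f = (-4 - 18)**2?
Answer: 590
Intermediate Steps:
f = 484 (f = (-22)**2 = 484)
f - (-10 - 24*2**2) = 484 - (-10 - 24*2**2) = 484 - (-10 - 24*4) = 484 - (-10 - 96) = 484 - 1*(-106) = 484 + 106 = 590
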